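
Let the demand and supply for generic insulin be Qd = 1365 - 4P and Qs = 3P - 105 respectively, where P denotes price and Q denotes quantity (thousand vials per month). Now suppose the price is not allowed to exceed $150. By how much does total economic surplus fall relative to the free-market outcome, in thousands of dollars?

Without the control the market clears where 1365 - 4P = 3P - 105, i.e. P* = 210 and Q* = 525.
The ceiling of 150 is below the equilibrium price 210, so it binds.
At P = 150: Qd = 1365 - 4·150 = 765 and Qs = 3·150 - 105 = 345.
Quantity traded falls to 345. At Q = 345 the demand price is (1365 - 345)/4 = 255 and the supply price is (105 + 345)/3 = 150.
Deadweight loss = ½ · (255 - 150) · (525 - 345) = ½ · 105 · 180 = 9450.

9450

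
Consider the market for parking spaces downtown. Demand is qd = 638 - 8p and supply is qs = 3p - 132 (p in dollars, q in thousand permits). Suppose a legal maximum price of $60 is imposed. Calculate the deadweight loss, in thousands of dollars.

Without the control the market clears where 638 - 8p = 3p - 132, i.e. p* = 70 and q* = 78.
Since 60 < 70, the ceiling is binding.
At p = 60: qd = 638 - 8·60 = 158 and qs = 3·60 - 132 = 48.
Quantity traded falls to 48. At q = 48 the demand price is (638 - 48)/8 = 73.75 and the supply price is (132 + 48)/3 = 60.
Deadweight loss = ½ · (73.75 - 60) · (78 - 48) = ½ · 13.75 · 30 = 206.25.

206.25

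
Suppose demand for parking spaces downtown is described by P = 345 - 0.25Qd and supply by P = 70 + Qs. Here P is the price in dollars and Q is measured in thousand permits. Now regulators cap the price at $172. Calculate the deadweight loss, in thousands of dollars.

8702.5

Rearranging demand gives Qd = 1380 - 4P; rearranging supply gives Qs = P - 70. Equilibrium: 1380 - 4P = P - 70, so 1450 = 5P and P* = 290, Q* = 220.
The ceiling of 172 is below the equilibrium price 290, so it binds.
At P = 172: Qd = 1380 - 4·172 = 692 and Qs = 172 - 70 = 102.
Quantity traded falls to 102. At Q = 102 the demand price is (1380 - 102)/4 = 319.5 and the supply price is 70 + 102 = 172.
Deadweight loss = ½ · (319.5 - 172) · (220 - 102) = ½ · 147.5 · 118 = 8702.5.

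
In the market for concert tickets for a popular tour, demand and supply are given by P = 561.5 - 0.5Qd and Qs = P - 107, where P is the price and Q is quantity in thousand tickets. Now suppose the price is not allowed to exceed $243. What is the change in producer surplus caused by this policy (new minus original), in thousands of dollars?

Rearranging demand gives Qd = 1123 - 2P. Equilibrium: 1123 - 2P = P - 107, so 1230 = 3P and P* = 410, Q* = 303.
Since 243 < 410, the ceiling is binding.
At P = 243: Qd = 1123 - 2·243 = 637 and Qs = 243 - 107 = 136.
Producer surplus without the control is ½ · (410 - 107) · 303 = 45904.5.
With the ceiling, producers sell 136 units at 243, so PS = ½ · (243 - 107) · 136 = 9248.
Change in producer surplus = 9248 - 45904.5 = -36656.5.

-36656.5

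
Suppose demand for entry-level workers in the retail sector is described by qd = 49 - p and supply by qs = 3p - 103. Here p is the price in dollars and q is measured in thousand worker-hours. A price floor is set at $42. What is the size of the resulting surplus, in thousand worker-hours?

16

Setting quantity demanded equal to quantity supplied, 49 - p = 3p - 103, gives p* = 38 and q* = 11.
Because the floor (42) lies above the market-clearing price, it is binding.
At p = 42: qd = 49 - 42 = 7 and qs = 3·42 - 103 = 23.
Surplus = qs - qd = 23 - 7 = 16.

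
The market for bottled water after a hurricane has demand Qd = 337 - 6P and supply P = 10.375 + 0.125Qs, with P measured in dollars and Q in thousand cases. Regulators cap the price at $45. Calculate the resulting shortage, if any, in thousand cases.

0

Rearranging supply gives Qs = 8P - 83. Without the control the market clears where 337 - 6P = 8P - 83, i.e. P* = 30 and Q* = 157.
The ceiling of 45 is above the equilibrium price 30, so it is not binding; the market clears at P* = 30, Q* = 157.
Since the control does not bind, there is no shortage.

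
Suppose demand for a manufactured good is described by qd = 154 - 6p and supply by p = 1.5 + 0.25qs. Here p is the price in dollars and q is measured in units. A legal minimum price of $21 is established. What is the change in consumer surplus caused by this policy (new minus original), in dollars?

Rearranging supply gives qs = 4p - 6. Setting quantity demanded equal to quantity supplied, 154 - 6p = 4p - 6, gives p* = 16 and q* = 58.
The floor of 21 is above the equilibrium price 16, so it binds.
At p = 21: qd = 154 - 6·21 = 28 and qs = 4·21 - 6 = 78.
Consumer surplus without the control is ½ · (77/3 - 16) · 58 = 841/3.
With the floor, consumers buy 28 units at 21, so CS = ½ · (77/3 - 21) · 28 = 196/3.
Change in consumer surplus = 196/3 - 841/3 = -215.

-215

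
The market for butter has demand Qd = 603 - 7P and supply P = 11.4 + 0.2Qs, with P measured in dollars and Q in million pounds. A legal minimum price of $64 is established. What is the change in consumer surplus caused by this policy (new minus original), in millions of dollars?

Rearranging supply gives Qs = 5P - 57. Setting quantity demanded equal to quantity supplied, 603 - 7P = 5P - 57, gives P* = 55 and Q* = 218.
Because the floor (64) lies above the market-clearing price, it is binding.
At P = 64: Qd = 603 - 7·64 = 155 and Qs = 5·64 - 57 = 263.
Consumer surplus without the control is ½ · (603/7 - 55) · 218 = 23762/7.
With the floor, consumers buy 155 units at 64, so CS = ½ · (603/7 - 64) · 155 = 24025/14.
Change in consumer surplus = 24025/14 - 23762/7 = -1678.5.

-1678.5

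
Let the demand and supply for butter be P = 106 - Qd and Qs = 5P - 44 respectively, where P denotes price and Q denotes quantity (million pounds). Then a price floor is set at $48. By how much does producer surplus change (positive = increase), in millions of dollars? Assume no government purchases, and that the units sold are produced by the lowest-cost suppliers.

Rearranging demand gives Qd = 106 - P. Without the control the market clears where 106 - P = 5P - 44, i.e. P* = 25 and Q* = 81.
The floor of 48 is above the equilibrium price 25, so it binds.
At P = 48: Qd = 106 - 48 = 58 and Qs = 5·48 - 44 = 196.
Producer surplus without the control is ½ · (25 - 8.8) · 81 = 656.1.
With the floor, 58 units are sold at 48. The supply price at Q = 58 is 20.4, so PS = ½ · [(48 - 8.8) + (48 - 20.4)] · 58 = 1937.2.
Change in producer surplus = 1937.2 - 656.1 = 1281.1.

1281.1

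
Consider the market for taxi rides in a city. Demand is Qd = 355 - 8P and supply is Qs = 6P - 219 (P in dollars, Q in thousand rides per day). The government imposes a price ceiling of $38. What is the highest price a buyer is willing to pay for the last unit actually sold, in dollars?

43.25

Equilibrium: 355 - 8P = 6P - 219, so 574 = 14P and P* = 41, Q* = 27.
Since 38 < 41, the ceiling is binding.
At P = 38: Qd = 355 - 8·38 = 51 and Qs = 6·38 - 219 = 9.
Only 9 units reach the market. On the demand curve, the marginal buyer's willingness to pay at Q = 9 is (355 - 9)/8 = 43.25.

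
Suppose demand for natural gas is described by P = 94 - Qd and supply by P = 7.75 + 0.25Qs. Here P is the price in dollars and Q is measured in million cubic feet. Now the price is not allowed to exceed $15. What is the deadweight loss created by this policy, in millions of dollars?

1000

Rearranging demand gives Qd = 94 - P; rearranging supply gives Qs = 4P - 31. In a free market, 94 - P = 4P - 31 gives the equilibrium P* = 25, Q* = 69.
Since 15 < 25, the ceiling is binding.
At P = 15: Qd = 94 - 15 = 79 and Qs = 4·15 - 31 = 29.
Quantity traded falls to 29. At Q = 29 the demand price is 94 - 29 = 65 and the supply price is (31 + 29)/4 = 15.
Deadweight loss = ½ · (65 - 15) · (69 - 29) = ½ · 50 · 40 = 1000.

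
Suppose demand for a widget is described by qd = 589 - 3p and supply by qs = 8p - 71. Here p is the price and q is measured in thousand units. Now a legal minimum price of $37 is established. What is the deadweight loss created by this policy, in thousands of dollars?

Setting quantity demanded equal to quantity supplied, 589 - 3p = 8p - 71, gives p* = 60 and q* = 409.
Since 37 is below p* = 60, the floor does not bind and the free-market outcome prevails.
Since the control does not bind, no trades are prevented and deadweight loss is zero.

0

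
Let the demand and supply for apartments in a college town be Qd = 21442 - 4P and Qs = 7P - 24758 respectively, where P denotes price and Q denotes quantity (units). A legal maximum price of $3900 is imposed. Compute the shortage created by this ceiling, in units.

3300

Equilibrium: 21442 - 4P = 7P - 24758, so 46200 = 11P and P* = 4200, Q* = 4642.
Since 3900 < 4200, the ceiling is binding.
At P = 3900: Qd = 21442 - 4·3900 = 5842 and Qs = 7·3900 - 24758 = 2542.
Shortage = Qd - Qs = 5842 - 2542 = 3300.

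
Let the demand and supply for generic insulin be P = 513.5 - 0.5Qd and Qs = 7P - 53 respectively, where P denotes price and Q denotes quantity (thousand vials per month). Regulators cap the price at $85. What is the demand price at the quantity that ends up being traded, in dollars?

Rearranging demand gives Qd = 1027 - 2P. Equilibrium: 1027 - 2P = 7P - 53, so 1080 = 9P and P* = 120, Q* = 787.
Since 85 < 120, the ceiling is binding.
At P = 85: Qd = 1027 - 2·85 = 857 and Qs = 7·85 - 53 = 542.
Only 542 units reach the market. On the demand curve, the marginal buyer's willingness to pay at Q = 542 is (1027 - 542)/2 = 242.5.

242.5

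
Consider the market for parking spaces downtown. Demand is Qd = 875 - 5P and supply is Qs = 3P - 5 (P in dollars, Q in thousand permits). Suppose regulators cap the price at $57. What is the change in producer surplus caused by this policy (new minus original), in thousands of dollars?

-13011.5

Setting quantity demanded equal to quantity supplied, 875 - 5P = 3P - 5, gives P* = 110 and Q* = 325.
Since 57 < 110, the ceiling is binding.
At P = 57: Qd = 875 - 5·57 = 590 and Qs = 3·57 - 5 = 166.
Producer surplus without the control is ½ · (110 - 5/3) · 325 = 105625/6.
With the ceiling, producers sell 166 units at 57, so PS = ½ · (57 - 5/3) · 166 = 13778/3.
Change in producer surplus = 13778/3 - 105625/6 = -13011.5.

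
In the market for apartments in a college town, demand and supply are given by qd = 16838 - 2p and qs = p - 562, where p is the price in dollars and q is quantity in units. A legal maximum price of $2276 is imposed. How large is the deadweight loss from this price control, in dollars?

9313932

In a free market, 16838 - 2p = p - 562 gives the equilibrium p* = 5800, q* = 5238.
The ceiling of 2276 is below the equilibrium price 5800, so it binds.
At p = 2276: qd = 16838 - 2·2276 = 12286 and qs = 2276 - 562 = 1714.
Quantity traded falls to 1714. At q = 1714 the demand price is (16838 - 1714)/2 = 7562 and the supply price is 562 + 1714 = 2276.
Deadweight loss = ½ · (7562 - 2276) · (5238 - 1714) = ½ · 5286 · 3524 = 9313932.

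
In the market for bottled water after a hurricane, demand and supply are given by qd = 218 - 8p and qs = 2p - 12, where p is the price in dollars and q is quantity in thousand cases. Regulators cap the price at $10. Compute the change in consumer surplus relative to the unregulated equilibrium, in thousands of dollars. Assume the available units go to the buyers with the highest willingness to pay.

Setting quantity demanded equal to quantity supplied, 218 - 8p = 2p - 12, gives p* = 23 and q* = 34.
The ceiling of 10 is below the equilibrium price 23, so it binds.
At p = 10: qd = 218 - 8·10 = 138 and qs = 2·10 - 12 = 8.
Consumer surplus without the control is ½ · (27.25 - 23) · 34 = 72.25.
With the ceiling, 8 units are sold at 10 (assume they go to the highest-value buyers). The demand price at q = 8 is 26.25, so CS = ½ · [(27.25 - 10) + (26.25 - 10)] · 8 = 134.
Change in consumer surplus = 134 - 72.25 = 61.75.

61.75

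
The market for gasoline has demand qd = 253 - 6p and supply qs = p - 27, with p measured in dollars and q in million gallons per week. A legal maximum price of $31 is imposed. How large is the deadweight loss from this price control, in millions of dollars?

47.25

In a free market, 253 - 6p = p - 27 gives the equilibrium p* = 40, q* = 13.
Because the ceiling (31) lies below the market-clearing price, it is binding.
At p = 31: qd = 253 - 6·31 = 67 and qs = 31 - 27 = 4.
Quantity traded falls to 4. At q = 4 the demand price is (253 - 4)/6 = 41.5 and the supply price is 27 + 4 = 31.
Deadweight loss = ½ · (41.5 - 31) · (13 - 4) = ½ · 10.5 · 9 = 47.25.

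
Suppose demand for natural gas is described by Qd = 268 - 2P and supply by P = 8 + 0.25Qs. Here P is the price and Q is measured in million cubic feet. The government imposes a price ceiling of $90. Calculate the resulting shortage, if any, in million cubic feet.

0

Rearranging supply gives Qs = 4P - 32. In a free market, 268 - 2P = 4P - 32 gives the equilibrium P* = 50, Q* = 168.
The ceiling of 90 is above the equilibrium price 50, so it is not binding; the market clears at P* = 50, Q* = 168.
Since the control does not bind, there is no shortage.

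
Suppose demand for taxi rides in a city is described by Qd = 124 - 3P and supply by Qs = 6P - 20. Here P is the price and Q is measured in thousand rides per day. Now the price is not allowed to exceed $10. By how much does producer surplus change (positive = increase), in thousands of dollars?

Equilibrium: 124 - 3P = 6P - 20, so 144 = 9P and P* = 16, Q* = 76.
Since 10 < 16, the ceiling is binding.
At P = 10: Qd = 124 - 3·10 = 94 and Qs = 6·10 - 20 = 40.
Producer surplus without the control is ½ · (16 - 10/3) · 76 = 1444/3.
With the ceiling, producers sell 40 units at 10, so PS = ½ · (10 - 10/3) · 40 = 400/3.
Change in producer surplus = 400/3 - 1444/3 = -348.

-348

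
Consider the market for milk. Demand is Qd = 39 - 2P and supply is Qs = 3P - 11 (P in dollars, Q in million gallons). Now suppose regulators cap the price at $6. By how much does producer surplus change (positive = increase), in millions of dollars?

Without the control the market clears where 39 - 2P = 3P - 11, i.e. P* = 10 and Q* = 19.
Since 6 < 10, the ceiling is binding.
At P = 6: Qd = 39 - 2·6 = 27 and Qs = 3·6 - 11 = 7.
Producer surplus without the control is ½ · (10 - 11/3) · 19 = 361/6.
With the ceiling, producers sell 7 units at 6, so PS = ½ · (6 - 11/3) · 7 = 49/6.
Change in producer surplus = 49/6 - 361/6 = -52.

-52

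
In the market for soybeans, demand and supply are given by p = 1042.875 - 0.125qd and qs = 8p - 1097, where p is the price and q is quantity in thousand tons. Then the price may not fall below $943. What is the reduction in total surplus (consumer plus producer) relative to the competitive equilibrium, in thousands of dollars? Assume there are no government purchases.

996872

Rearranging demand gives qd = 8343 - 8p. In a free market, 8343 - 8p = 8p - 1097 gives the equilibrium p* = 590, q* = 3623.
Since 943 > 590, the floor is binding.
At p = 943: qd = 8343 - 8·943 = 799 and qs = 8·943 - 1097 = 6447.
Quantity traded falls to 799. At q = 799 the demand price is (8343 - 799)/8 = 943 and the supply price is (1097 + 799)/8 = 237.
Deadweight loss = ½ · (943 - 237) · (3623 - 799) = ½ · 706 · 2824 = 996872.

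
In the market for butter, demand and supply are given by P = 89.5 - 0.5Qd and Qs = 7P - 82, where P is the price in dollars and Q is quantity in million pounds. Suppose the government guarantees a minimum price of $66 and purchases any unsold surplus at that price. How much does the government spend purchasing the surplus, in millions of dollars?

21978

Rearranging demand gives Qd = 179 - 2P. Without the control the market clears where 179 - 2P = 7P - 82, i.e. P* = 29 and Q* = 121.
Because the floor (66) lies above the market-clearing price, it is binding.
At P = 66: Qd = 179 - 2·66 = 47 and Qs = 7·66 - 82 = 380.
Surplus = Qs - Qd = 333.
Government expenditure = surplus × support price = 333 × 66 = 21978.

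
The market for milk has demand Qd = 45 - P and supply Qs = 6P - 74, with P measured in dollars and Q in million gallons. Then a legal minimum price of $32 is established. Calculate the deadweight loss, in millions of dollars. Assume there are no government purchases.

Setting quantity demanded equal to quantity supplied, 45 - P = 6P - 74, gives P* = 17 and Q* = 28.
Because the floor (32) lies above the market-clearing price, it is binding.
At P = 32: Qd = 45 - 32 = 13 and Qs = 6·32 - 74 = 118.
Quantity traded falls to 13. At Q = 13 the demand price is 45 - 13 = 32 and the supply price is (74 + 13)/6 = 14.5.
Deadweight loss = ½ · (32 - 14.5) · (28 - 13) = ½ · 17.5 · 15 = 131.25.

131.25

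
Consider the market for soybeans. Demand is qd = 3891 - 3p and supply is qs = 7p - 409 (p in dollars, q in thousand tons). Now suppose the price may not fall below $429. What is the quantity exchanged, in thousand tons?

2601

Equilibrium: 3891 - 3p = 7p - 409, so 4300 = 10p and p* = 430, q* = 2601.
Since 429 is below p* = 430, the floor does not bind and the free-market outcome prevails.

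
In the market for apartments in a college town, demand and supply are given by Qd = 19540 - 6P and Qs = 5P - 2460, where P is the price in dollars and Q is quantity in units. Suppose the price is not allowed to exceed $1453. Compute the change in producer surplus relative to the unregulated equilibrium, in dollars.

-3376357.5

Setting quantity demanded equal to quantity supplied, 19540 - 6P = 5P - 2460, gives P* = 2000 and Q* = 7540.
Because the ceiling (1453) lies below the market-clearing price, it is binding.
At P = 1453: Qd = 19540 - 6·1453 = 10822 and Qs = 5·1453 - 2460 = 4805.
Producer surplus without the control is ½ · (2000 - 492) · 7540 = 5685160.
With the ceiling, producers sell 4805 units at 1453, so PS = ½ · (1453 - 492) · 4805 = 2308802.5.
Change in producer surplus = 2308802.5 - 5685160 = -3376357.5.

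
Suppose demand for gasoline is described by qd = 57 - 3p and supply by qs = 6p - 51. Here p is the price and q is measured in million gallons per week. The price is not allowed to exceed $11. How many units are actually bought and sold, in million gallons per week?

15

Setting quantity demanded equal to quantity supplied, 57 - 3p = 6p - 51, gives p* = 12 and q* = 21.
Because the ceiling (11) lies below the market-clearing price, it is binding.
At p = 11: qd = 57 - 3·11 = 24 and qs = 6·11 - 51 = 15.
The quantity actually transacted is the short side, supply: 15.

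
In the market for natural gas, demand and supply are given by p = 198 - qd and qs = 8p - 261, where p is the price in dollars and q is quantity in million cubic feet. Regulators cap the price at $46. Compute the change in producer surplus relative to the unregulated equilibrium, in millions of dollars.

-635

Rearranging demand gives qd = 198 - p. Setting quantity demanded equal to quantity supplied, 198 - p = 8p - 261, gives p* = 51 and q* = 147.
The ceiling of 46 is below the equilibrium price 51, so it binds.
At p = 46: qd = 198 - 46 = 152 and qs = 8·46 - 261 = 107.
Producer surplus without the control is ½ · (51 - 32.625) · 147 = 1350.5625.
With the ceiling, producers sell 107 units at 46, so PS = ½ · (46 - 32.625) · 107 = 715.5625.
Change in producer surplus = 715.5625 - 1350.5625 = -635.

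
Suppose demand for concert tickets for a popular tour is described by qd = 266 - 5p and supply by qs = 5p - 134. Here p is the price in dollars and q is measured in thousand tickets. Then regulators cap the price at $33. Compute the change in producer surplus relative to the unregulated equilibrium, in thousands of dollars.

Equilibrium: 266 - 5p = 5p - 134, so 400 = 10p and p* = 40, q* = 66.
The ceiling of 33 is below the equilibrium price 40, so it binds.
At p = 33: qd = 266 - 5·33 = 101 and qs = 5·33 - 134 = 31.
Producer surplus without the control is ½ · (40 - 26.8) · 66 = 435.6.
With the ceiling, producers sell 31 units at 33, so PS = ½ · (33 - 26.8) · 31 = 96.1.
Change in producer surplus = 96.1 - 435.6 = -339.5.

-339.5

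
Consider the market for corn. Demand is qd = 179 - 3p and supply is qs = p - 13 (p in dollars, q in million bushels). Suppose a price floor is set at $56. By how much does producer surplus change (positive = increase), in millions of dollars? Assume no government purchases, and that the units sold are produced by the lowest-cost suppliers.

-200

Setting quantity demanded equal to quantity supplied, 179 - 3p = p - 13, gives p* = 48 and q* = 35.
Since 56 > 48, the floor is binding.
At p = 56: qd = 179 - 3·56 = 11 and qs = 56 - 13 = 43.
Producer surplus without the control is ½ · (48 - 13) · 35 = 612.5.
With the floor, 11 units are sold at 56. The supply price at q = 11 is 24, so PS = ½ · [(56 - 13) + (56 - 24)] · 11 = 412.5.
Change in producer surplus = 412.5 - 612.5 = -200.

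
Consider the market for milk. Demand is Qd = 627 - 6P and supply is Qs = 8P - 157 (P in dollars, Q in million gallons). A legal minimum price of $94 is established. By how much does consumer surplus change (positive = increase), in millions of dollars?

-6726

In a free market, 627 - 6P = 8P - 157 gives the equilibrium P* = 56, Q* = 291.
Since 94 > 56, the floor is binding.
At P = 94: Qd = 627 - 6·94 = 63 and Qs = 8·94 - 157 = 595.
Consumer surplus without the control is ½ · (104.5 - 56) · 291 = 7056.75.
With the floor, consumers buy 63 units at 94, so CS = ½ · (104.5 - 94) · 63 = 330.75.
Change in consumer surplus = 330.75 - 7056.75 = -6726.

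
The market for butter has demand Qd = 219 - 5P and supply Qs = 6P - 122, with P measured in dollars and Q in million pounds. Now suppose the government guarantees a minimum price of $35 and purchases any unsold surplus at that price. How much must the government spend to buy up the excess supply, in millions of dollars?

Equilibrium: 219 - 5P = 6P - 122, so 341 = 11P and P* = 31, Q* = 64.
Because the floor (35) lies above the market-clearing price, it is binding.
At P = 35: Qd = 219 - 5·35 = 44 and Qs = 6·35 - 122 = 88.
Surplus = Qs - Qd = 44.
Government expenditure = surplus × support price = 44 × 35 = 1540.

1540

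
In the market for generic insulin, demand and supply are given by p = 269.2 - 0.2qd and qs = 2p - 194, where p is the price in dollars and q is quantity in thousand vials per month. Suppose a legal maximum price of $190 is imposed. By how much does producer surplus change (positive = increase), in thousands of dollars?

Rearranging demand gives qd = 1346 - 5p. Without the control the market clears where 1346 - 5p = 2p - 194, i.e. p* = 220 and q* = 246.
The ceiling of 190 is below the equilibrium price 220, so it binds.
At p = 190: qd = 1346 - 5·190 = 396 and qs = 2·190 - 194 = 186.
Producer surplus without the control is ½ · (220 - 97) · 246 = 15129.
With the ceiling, producers sell 186 units at 190, so PS = ½ · (190 - 97) · 186 = 8649.
Change in producer surplus = 8649 - 15129 = -6480.

-6480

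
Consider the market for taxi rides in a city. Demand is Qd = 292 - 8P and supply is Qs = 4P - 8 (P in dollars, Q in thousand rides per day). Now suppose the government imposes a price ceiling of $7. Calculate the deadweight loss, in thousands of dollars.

Setting quantity demanded equal to quantity supplied, 292 - 8P = 4P - 8, gives P* = 25 and Q* = 92.
Since 7 < 25, the ceiling is binding.
At P = 7: Qd = 292 - 8·7 = 236 and Qs = 4·7 - 8 = 20.
Quantity traded falls to 20. At Q = 20 the demand price is (292 - 20)/8 = 34 and the supply price is (8 + 20)/4 = 7.
Deadweight loss = ½ · (34 - 7) · (92 - 20) = ½ · 27 · 72 = 972.

972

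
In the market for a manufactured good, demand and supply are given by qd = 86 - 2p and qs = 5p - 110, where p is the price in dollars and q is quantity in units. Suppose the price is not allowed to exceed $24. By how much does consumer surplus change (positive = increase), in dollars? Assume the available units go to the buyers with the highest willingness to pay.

Without the control the market clears where 86 - 2p = 5p - 110, i.e. p* = 28 and q* = 30.
The ceiling of 24 is below the equilibrium price 28, so it binds.
At p = 24: qd = 86 - 2·24 = 38 and qs = 5·24 - 110 = 10.
Consumer surplus without the control is ½ · (43 - 28) · 30 = 225.
With the ceiling, 10 units are sold at 24 (assume they go to the highest-value buyers). The demand price at q = 10 is 38, so CS = ½ · [(43 - 24) + (38 - 24)] · 10 = 165.
Change in consumer surplus = 165 - 225 = -60.

-60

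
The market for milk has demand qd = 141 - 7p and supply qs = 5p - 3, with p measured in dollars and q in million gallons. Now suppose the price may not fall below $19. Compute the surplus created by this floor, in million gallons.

Equilibrium: 141 - 7p = 5p - 3, so 144 = 12p and p* = 12, q* = 57.
Since 19 > 12, the floor is binding.
At p = 19: qd = 141 - 7·19 = 8 and qs = 5·19 - 3 = 92.
Surplus = qs - qd = 92 - 8 = 84.

84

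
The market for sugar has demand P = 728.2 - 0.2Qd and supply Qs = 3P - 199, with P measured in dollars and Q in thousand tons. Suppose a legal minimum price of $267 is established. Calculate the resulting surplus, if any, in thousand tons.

0

Rearranging demand gives Qd = 3641 - 5P. In a free market, 3641 - 5P = 3P - 199 gives the equilibrium P* = 480, Q* = 1241.
The floor of 267 is below the equilibrium price 480, so it is not binding; the market clears at P* = 480, Q* = 1241.
Since the control does not bind, there is no surplus.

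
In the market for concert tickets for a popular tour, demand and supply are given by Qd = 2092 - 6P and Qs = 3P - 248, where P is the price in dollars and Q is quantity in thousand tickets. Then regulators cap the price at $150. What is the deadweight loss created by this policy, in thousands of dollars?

27225

Equilibrium: 2092 - 6P = 3P - 248, so 2340 = 9P and P* = 260, Q* = 532.
Since 150 < 260, the ceiling is binding.
At P = 150: Qd = 2092 - 6·150 = 1192 and Qs = 3·150 - 248 = 202.
Quantity traded falls to 202. At Q = 202 the demand price is (2092 - 202)/6 = 315 and the supply price is (248 + 202)/3 = 150.
Deadweight loss = ½ · (315 - 150) · (532 - 202) = ½ · 165 · 330 = 27225.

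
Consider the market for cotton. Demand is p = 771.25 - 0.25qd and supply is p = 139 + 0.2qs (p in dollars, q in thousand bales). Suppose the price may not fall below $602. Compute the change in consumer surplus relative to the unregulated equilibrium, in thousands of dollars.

Rearranging demand gives qd = 3085 - 4p; rearranging supply gives qs = 5p - 695. Equilibrium: 3085 - 4p = 5p - 695, so 3780 = 9p and p* = 420, q* = 1405.
Since 602 > 420, the floor is binding.
At p = 602: qd = 3085 - 4·602 = 677 and qs = 5·602 - 695 = 2315.
Consumer surplus without the control is ½ · (771.25 - 420) · 1405 = 246753.125.
With the floor, consumers buy 677 units at 602, so CS = ½ · (771.25 - 602) · 677 = 57291.125.
Change in consumer surplus = 57291.125 - 246753.125 = -189462.

-189462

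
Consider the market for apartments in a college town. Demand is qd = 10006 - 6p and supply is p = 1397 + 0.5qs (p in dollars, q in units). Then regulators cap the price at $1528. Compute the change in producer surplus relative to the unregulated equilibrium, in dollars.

Rearranging supply gives qs = 2p - 2794. Setting quantity demanded equal to quantity supplied, 10006 - 6p = 2p - 2794, gives p* = 1600 and q* = 406.
Because the ceiling (1528) lies below the market-clearing price, it is binding.
At p = 1528: qd = 10006 - 6·1528 = 838 and qs = 2·1528 - 2794 = 262.
Producer surplus without the control is ½ · (1600 - 1397) · 406 = 41209.
With the ceiling, producers sell 262 units at 1528, so PS = ½ · (1528 - 1397) · 262 = 17161.
Change in producer surplus = 17161 - 41209 = -24048.

-24048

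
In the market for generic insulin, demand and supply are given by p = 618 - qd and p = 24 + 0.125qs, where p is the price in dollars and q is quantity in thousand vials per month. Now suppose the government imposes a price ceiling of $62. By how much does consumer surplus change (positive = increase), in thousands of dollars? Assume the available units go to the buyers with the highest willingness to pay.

-16576

Rearranging demand gives qd = 618 - p; rearranging supply gives qs = 8p - 192. Equilibrium: 618 - p = 8p - 192, so 810 = 9p and p* = 90, q* = 528.
Because the ceiling (62) lies below the market-clearing price, it is binding.
At p = 62: qd = 618 - 62 = 556 and qs = 8·62 - 192 = 304.
Consumer surplus without the control is ½ · (618 - 90) · 528 = 139392.
With the ceiling, 304 units are sold at 62 (assume they go to the highest-value buyers). The demand price at q = 304 is 314, so CS = ½ · [(618 - 62) + (314 - 62)] · 304 = 122816.
Change in consumer surplus = 122816 - 139392 = -16576.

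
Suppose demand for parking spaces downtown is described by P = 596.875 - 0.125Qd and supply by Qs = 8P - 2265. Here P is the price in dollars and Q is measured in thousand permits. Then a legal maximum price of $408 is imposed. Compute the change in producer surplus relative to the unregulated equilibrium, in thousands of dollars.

Rearranging demand gives Qd = 4775 - 8P. Without the control the market clears where 4775 - 8P = 8P - 2265, i.e. P* = 440 and Q* = 1255.
Since 408 < 440, the ceiling is binding.
At P = 408: Qd = 4775 - 8·408 = 1511 and Qs = 8·408 - 2265 = 999.
Producer surplus without the control is ½ · (440 - 283.125) · 1255 = 98439.0625.
With the ceiling, producers sell 999 units at 408, so PS = ½ · (408 - 283.125) · 999 = 62375.0625.
Change in producer surplus = 62375.0625 - 98439.0625 = -36064.

-36064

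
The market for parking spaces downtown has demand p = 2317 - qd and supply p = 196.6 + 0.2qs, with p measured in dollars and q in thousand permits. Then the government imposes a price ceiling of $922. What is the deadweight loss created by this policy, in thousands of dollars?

Rearranging demand gives qd = 2317 - p; rearranging supply gives qs = 5p - 983. Without the control the market clears where 2317 - p = 5p - 983, i.e. p* = 550 and q* = 1767.
The ceiling of 922 is above the equilibrium price 550, so it is not binding; the market clears at p* = 550, q* = 1767.
Since the control does not bind, no trades are prevented and deadweight loss is zero.

0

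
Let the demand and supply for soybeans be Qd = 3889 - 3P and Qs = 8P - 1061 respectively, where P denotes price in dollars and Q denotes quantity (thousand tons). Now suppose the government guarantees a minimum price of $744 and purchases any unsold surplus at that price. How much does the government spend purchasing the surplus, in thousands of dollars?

2406096

Setting quantity demanded equal to quantity supplied, 3889 - 3P = 8P - 1061, gives P* = 450 and Q* = 2539.
The floor of 744 is above the equilibrium price 450, so it binds.
At P = 744: Qd = 3889 - 3·744 = 1657 and Qs = 8·744 - 1061 = 4891.
Surplus = Qs - Qd = 3234.
Government expenditure = surplus × support price = 3234 × 744 = 2406096.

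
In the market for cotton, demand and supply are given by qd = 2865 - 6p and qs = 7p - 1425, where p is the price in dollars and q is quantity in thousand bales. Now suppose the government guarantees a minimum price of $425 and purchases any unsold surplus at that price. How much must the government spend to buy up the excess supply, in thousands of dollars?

524875

Equilibrium: 2865 - 6p = 7p - 1425, so 4290 = 13p and p* = 330, q* = 885.
Because the floor (425) lies above the market-clearing price, it is binding.
At p = 425: qd = 2865 - 6·425 = 315 and qs = 7·425 - 1425 = 1550.
Surplus = qs - qd = 1235.
Government expenditure = surplus × support price = 1235 × 425 = 524875.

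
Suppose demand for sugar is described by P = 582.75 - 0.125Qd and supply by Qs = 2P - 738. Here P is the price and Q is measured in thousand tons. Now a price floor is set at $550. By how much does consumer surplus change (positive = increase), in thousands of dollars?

-3020

Rearranging demand gives Qd = 4662 - 8P. Setting quantity demanded equal to quantity supplied, 4662 - 8P = 2P - 738, gives P* = 540 and Q* = 342.
Because the floor (550) lies above the market-clearing price, it is binding.
At P = 550: Qd = 4662 - 8·550 = 262 and Qs = 2·550 - 738 = 362.
Consumer surplus without the control is ½ · (582.75 - 540) · 342 = 7310.25.
With the floor, consumers buy 262 units at 550, so CS = ½ · (582.75 - 550) · 262 = 4290.25.
Change in consumer surplus = 4290.25 - 7310.25 = -3020.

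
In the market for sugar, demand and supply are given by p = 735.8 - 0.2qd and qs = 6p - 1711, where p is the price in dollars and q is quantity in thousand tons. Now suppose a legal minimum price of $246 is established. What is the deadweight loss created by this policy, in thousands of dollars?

Rearranging demand gives qd = 3679 - 5p. In a free market, 3679 - 5p = 6p - 1711 gives the equilibrium p* = 490, q* = 1229.
The floor of 246 is below the equilibrium price 490, so it is not binding; the market clears at p* = 490, q* = 1229.
Since the control does not bind, no trades are prevented and deadweight loss is zero.

0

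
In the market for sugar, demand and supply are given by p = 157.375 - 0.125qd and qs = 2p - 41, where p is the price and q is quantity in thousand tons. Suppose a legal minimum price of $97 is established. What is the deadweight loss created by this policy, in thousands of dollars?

Rearranging demand gives qd = 1259 - 8p. Setting quantity demanded equal to quantity supplied, 1259 - 8p = 2p - 41, gives p* = 130 and q* = 219.
Since 97 is below p* = 130, the floor does not bind and the free-market outcome prevails.
Since the control does not bind, no trades are prevented and deadweight loss is zero.

0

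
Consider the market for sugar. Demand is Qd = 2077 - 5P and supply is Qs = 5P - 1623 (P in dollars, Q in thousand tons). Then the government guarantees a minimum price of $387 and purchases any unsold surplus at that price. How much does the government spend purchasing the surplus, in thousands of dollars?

65790

Setting quantity demanded equal to quantity supplied, 2077 - 5P = 5P - 1623, gives P* = 370 and Q* = 227.
The floor of 387 is above the equilibrium price 370, so it binds.
At P = 387: Qd = 2077 - 5·387 = 142 and Qs = 5·387 - 1623 = 312.
Surplus = Qs - Qd = 170.
Government expenditure = surplus × support price = 170 × 387 = 65790.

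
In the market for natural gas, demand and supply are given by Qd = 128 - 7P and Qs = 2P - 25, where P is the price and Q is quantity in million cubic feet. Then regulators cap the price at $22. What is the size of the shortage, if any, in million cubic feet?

In a free market, 128 - 7P = 2P - 25 gives the equilibrium P* = 17, Q* = 9.
Since 22 is above P* = 17, the ceiling does not bind and the free-market outcome prevails.
Since the control does not bind, there is no shortage.

0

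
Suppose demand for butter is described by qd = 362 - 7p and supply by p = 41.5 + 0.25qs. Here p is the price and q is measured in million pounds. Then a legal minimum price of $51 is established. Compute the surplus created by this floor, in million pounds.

Rearranging supply gives qs = 4p - 166. Setting quantity demanded equal to quantity supplied, 362 - 7p = 4p - 166, gives p* = 48 and q* = 26.
Since 51 > 48, the floor is binding.
At p = 51: qd = 362 - 7·51 = 5 and qs = 4·51 - 166 = 38.
Surplus = qs - qd = 38 - 5 = 33.

33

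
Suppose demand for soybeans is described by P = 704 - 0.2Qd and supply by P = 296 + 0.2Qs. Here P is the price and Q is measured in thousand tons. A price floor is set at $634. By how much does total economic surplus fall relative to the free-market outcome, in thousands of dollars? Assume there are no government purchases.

89780

Rearranging demand gives Qd = 3520 - 5P; rearranging supply gives Qs = 5P - 1480. Equilibrium: 3520 - 5P = 5P - 1480, so 5000 = 10P and P* = 500, Q* = 1020.
Since 634 > 500, the floor is binding.
At P = 634: Qd = 3520 - 5·634 = 350 and Qs = 5·634 - 1480 = 1690.
Quantity traded falls to 350. At Q = 350 the demand price is (3520 - 350)/5 = 634 and the supply price is (1480 + 350)/5 = 366.
Deadweight loss = ½ · (634 - 366) · (1020 - 350) = ½ · 268 · 670 = 89780.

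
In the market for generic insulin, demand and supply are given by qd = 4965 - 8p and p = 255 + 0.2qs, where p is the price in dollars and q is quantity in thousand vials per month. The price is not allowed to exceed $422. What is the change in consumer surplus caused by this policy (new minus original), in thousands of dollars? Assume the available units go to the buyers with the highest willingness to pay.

43173.75

Rearranging supply gives qs = 5p - 1275. Equilibrium: 4965 - 8p = 5p - 1275, so 6240 = 13p and p* = 480, q* = 1125.
The ceiling of 422 is below the equilibrium price 480, so it binds.
At p = 422: qd = 4965 - 8·422 = 1589 and qs = 5·422 - 1275 = 835.
Consumer surplus without the control is ½ · (620.625 - 480) · 1125 = 79101.5625.
With the ceiling, 835 units are sold at 422 (assume they go to the highest-value buyers). The demand price at q = 835 is 516.25, so CS = ½ · [(620.625 - 422) + (516.25 - 422)] · 835 = 122275.3125.
Change in consumer surplus = 122275.3125 - 79101.5625 = 43173.75.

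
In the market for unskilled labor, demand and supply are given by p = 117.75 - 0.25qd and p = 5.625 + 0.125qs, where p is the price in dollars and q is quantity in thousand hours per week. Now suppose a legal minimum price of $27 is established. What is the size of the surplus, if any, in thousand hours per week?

0

Rearranging demand gives qd = 471 - 4p; rearranging supply gives qs = 8p - 45. Equilibrium: 471 - 4p = 8p - 45, so 516 = 12p and p* = 43, q* = 299.
The floor of 27 is below the equilibrium price 43, so it is not binding; the market clears at p* = 43, q* = 299.
Since the control does not bind, there is no surplus.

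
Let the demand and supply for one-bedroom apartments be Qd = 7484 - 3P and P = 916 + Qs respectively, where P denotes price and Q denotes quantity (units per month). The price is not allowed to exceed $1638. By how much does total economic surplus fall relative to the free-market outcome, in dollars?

142296

Rearranging supply gives Qs = P - 916. Without the control the market clears where 7484 - 3P = P - 916, i.e. P* = 2100 and Q* = 1184.
The ceiling of 1638 is below the equilibrium price 2100, so it binds.
At P = 1638: Qd = 7484 - 3·1638 = 2570 and Qs = 1638 - 916 = 722.
Quantity traded falls to 722. At Q = 722 the demand price is (7484 - 722)/3 = 2254 and the supply price is 916 + 722 = 1638.
Deadweight loss = ½ · (2254 - 1638) · (1184 - 722) = ½ · 616 · 462 = 142296.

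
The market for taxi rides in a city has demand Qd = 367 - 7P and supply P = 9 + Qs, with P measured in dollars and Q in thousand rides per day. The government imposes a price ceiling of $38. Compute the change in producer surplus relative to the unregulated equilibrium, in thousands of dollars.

-301.5

Rearranging supply gives Qs = P - 9. Without the control the market clears where 367 - 7P = P - 9, i.e. P* = 47 and Q* = 38.
Because the ceiling (38) lies below the market-clearing price, it is binding.
At P = 38: Qd = 367 - 7·38 = 101 and Qs = 38 - 9 = 29.
Producer surplus without the control is ½ · (47 - 9) · 38 = 722.
With the ceiling, producers sell 29 units at 38, so PS = ½ · (38 - 9) · 29 = 420.5.
Change in producer surplus = 420.5 - 722 = -301.5.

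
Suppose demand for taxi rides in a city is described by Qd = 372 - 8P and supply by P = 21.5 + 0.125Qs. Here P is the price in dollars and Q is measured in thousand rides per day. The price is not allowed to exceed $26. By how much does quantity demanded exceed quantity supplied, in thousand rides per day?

Rearranging supply gives Qs = 8P - 172. Setting quantity demanded equal to quantity supplied, 372 - 8P = 8P - 172, gives P* = 34 and Q* = 100.
Because the ceiling (26) lies below the market-clearing price, it is binding.
At P = 26: Qd = 372 - 8·26 = 164 and Qs = 8·26 - 172 = 36.
Shortage = Qd - Qs = 164 - 36 = 128.

128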